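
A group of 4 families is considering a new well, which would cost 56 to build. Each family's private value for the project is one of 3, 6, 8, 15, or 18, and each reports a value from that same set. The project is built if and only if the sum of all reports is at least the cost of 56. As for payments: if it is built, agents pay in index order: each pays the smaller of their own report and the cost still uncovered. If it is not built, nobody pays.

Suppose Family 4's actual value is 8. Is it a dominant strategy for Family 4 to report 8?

Yes

Check each profile of the others' reports and compare truth against every alternative report.
Others report (18, 18, 18): truth gives 6, best alternative gives 6.
Others report (15, 18, 18): truth gives 3, best alternative gives 3.
Others report (18, 15, 18): truth gives 3, best alternative gives 3.
Others report (18, 18, 15): truth gives 3, best alternative gives 3.
Others report (3, 3, 3): truth gives 0, best alternative gives 0.
Others report (3, 3, 6): truth gives 0, best alternative gives 0.
(Remaining 119 profiles checked similarly; truth is weakly best in each.)
In every case the truthful report is at least as good as any alternative, so it is a dominant strategy.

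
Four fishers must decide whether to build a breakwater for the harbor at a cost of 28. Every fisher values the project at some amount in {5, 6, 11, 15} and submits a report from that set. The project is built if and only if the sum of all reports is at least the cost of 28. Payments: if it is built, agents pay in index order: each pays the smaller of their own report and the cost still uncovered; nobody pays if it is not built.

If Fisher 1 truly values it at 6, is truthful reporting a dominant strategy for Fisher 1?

No

Consider the case where Fisher 2 reports 5, Fisher 3 reports 5 and Fisher 4 reports 15.
Truthful report 6: project built, pays 6, utility 6 - 6 = 0.
Report 5 instead: project built, pays 5, utility 6 - 5 = 1.
Since 1 > 0, reporting 5 is strictly better here, so truthful reporting is not dominant.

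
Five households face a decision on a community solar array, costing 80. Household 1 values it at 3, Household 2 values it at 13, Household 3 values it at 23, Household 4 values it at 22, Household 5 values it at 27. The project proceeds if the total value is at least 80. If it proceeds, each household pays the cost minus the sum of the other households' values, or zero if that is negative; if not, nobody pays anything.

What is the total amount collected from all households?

53

Total value 88 ≥ cost 80, so it is built.
Household 1: others sum to 85; max(0, 80 - 85) = 0.
Household 2: others sum to 75; max(0, 80 - 75) = 5.
Household 3: others sum to 65; max(0, 80 - 65) = 15.
Household 4: others sum to 66; max(0, 80 - 66) = 14.
Household 5: others sum to 61; max(0, 80 - 61) = 19.
Total collected = 0 + 5 + 15 + 14 + 19 = 53.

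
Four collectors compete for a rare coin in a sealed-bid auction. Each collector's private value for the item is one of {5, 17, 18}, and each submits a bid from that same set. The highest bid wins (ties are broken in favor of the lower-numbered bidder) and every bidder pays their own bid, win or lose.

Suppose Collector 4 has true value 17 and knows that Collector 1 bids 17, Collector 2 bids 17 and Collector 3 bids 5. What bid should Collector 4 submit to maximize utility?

Bid 5: loses but pays 5, utility -5.
Bid 17: loses but pays 17, utility -17.
Bid 18: wins, pays 18, utility 17 - 18 = -1.
The best choice is 18 with utility -1.

18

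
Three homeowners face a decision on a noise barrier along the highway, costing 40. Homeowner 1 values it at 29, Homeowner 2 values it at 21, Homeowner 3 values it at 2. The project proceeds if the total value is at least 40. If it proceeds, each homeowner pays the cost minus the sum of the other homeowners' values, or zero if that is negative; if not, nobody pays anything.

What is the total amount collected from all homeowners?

26

Total value 52 ≥ cost 40, so it is built.
Homeowner 1: others sum to 23; max(0, 40 - 23) = 17.
Homeowner 2: others sum to 31; max(0, 40 - 31) = 9.
Homeowner 3: others sum to 50; max(0, 40 - 50) = 0.
Total collected = 17 + 9 + 0 = 26.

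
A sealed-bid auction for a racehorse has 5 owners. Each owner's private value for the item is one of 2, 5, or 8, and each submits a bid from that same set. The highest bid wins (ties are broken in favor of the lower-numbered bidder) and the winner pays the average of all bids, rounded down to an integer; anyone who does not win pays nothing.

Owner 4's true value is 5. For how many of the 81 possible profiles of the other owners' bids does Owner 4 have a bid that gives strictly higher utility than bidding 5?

Others bid (2, 2, 2, 8): truth gives 0; bid 8 gives 1 > 0. Violating.
Others bid (2, 2, 5, 2): truth gives 0; bid 8 gives 2 > 0. Violating.
Others bid (2, 2, 5, 5): truth gives 0; bid 8 gives 1 > 0. Violating.
Others bid (2, 5, 2, 2): truth gives 0; bid 8 gives 2 > 0. Violating.
Others bid (2, 2, 2, 2): truth gives 3; no alternative beats it.
Others bid (2, 2, 2, 5): truth gives 2; no alternative beats it.
(Checking all 81 profiles: 10 have a profitable deviation, 71 do not.)

10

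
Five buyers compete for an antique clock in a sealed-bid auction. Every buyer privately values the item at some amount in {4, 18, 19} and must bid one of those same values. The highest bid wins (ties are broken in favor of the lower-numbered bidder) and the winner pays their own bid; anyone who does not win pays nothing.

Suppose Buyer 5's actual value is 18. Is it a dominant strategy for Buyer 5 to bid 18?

Yes

Check each profile of the others' bids and compare truth against every alternative bid.
Others bid (4, 4, 4, 4): truth gives 0, best alternative gives 0.
Others bid (4, 4, 4, 18): truth gives 0, best alternative gives 0.
Others bid (4, 4, 4, 19): truth gives 0, best alternative gives 0.
Others bid (4, 4, 18, 4): truth gives 0, best alternative gives 0.
Others bid (4, 4, 18, 18): truth gives 0, best alternative gives 0.
Others bid (4, 4, 18, 19): truth gives 0, best alternative gives 0.
(Remaining 75 profiles checked similarly; truth is weakly best in each.)
In every case the truthful bid is at least as good as any alternative, so it is a dominant strategy.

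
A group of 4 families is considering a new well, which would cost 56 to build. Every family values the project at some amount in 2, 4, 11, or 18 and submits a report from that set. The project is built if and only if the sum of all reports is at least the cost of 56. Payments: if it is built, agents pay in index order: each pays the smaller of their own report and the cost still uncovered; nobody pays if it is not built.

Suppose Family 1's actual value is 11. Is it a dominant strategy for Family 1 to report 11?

Consider the case where Family 2 reports 18, Family 3 reports 18 and Family 4 reports 18.
Truthful report 11: project built, pays 11, utility 11 - 11 = 0.
Report 2 instead: project built, pays 2, utility 11 - 2 = 9.
Since 9 > 0, reporting 2 is strictly better here, so truthful reporting is not dominant.

No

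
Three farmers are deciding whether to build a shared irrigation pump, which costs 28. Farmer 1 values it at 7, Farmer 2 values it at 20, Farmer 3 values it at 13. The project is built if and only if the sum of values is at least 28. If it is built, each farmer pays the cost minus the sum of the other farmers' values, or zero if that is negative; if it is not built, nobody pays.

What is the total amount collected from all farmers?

9

Total value 40 ≥ cost 28, so it is built.
Farmer 1: others sum to 33; max(0, 28 - 33) = 0.
Farmer 2: others sum to 20; max(0, 28 - 20) = 8.
Farmer 3: others sum to 27; max(0, 28 - 27) = 1.
Total collected = 0 + 8 + 1 = 9.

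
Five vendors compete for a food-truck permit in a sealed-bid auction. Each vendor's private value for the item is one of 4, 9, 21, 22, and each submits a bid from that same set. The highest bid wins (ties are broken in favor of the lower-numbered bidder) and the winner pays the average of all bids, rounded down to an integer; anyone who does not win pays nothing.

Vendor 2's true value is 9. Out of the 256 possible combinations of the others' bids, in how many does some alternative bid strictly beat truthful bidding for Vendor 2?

Others bid (9, 4, 4, 4): truth gives 0; bid 21 gives 1 > 0. Violating.
Others bid (4, 4, 4, 4): truth gives 4; no alternative beats it.
Others bid (4, 4, 4, 9): truth gives 3; no alternative beats it.
(Checking all 256 profiles: 1 has a profitable deviation, 255 do not.)

1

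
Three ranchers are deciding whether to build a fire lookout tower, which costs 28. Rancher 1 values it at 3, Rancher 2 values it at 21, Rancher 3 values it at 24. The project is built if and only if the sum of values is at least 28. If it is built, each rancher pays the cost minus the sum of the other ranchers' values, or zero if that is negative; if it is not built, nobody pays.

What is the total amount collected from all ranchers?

5

Total value 48 ≥ cost 28, so it is built.
Rancher 1: others sum to 45; max(0, 28 - 45) = 0.
Rancher 2: others sum to 27; max(0, 28 - 27) = 1.
Rancher 3: others sum to 24; max(0, 28 - 24) = 4.
Total collected = 0 + 1 + 4 = 5.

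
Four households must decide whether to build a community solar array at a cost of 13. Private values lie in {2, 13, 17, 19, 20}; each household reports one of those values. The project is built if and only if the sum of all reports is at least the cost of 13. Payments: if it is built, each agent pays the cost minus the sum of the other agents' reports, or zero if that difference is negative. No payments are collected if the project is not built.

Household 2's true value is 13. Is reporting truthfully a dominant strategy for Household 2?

Check each profile of the others' reports and compare truth against every alternative report.
Others report (2, 2, 13): truth gives 13, best alternative gives 13.
Others report (2, 2, 17): truth gives 13, best alternative gives 13.
Others report (2, 2, 19): truth gives 13, best alternative gives 13.
Others report (2, 2, 20): truth gives 13, best alternative gives 13.
Others report (2, 13, 2): truth gives 13, best alternative gives 13.
Others report (2, 13, 13): truth gives 13, best alternative gives 13.
(Remaining 119 profiles checked similarly; truth is weakly best in each.)
In every case the truthful report is at least as good as any alternative, so it is a dominant strategy.

Yes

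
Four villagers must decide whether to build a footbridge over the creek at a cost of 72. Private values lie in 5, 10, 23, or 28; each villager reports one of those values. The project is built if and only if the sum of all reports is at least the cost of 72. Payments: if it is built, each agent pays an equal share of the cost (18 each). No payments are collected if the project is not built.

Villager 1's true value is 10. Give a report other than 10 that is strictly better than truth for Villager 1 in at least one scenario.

5

Suppose Villager 2 reports 10, Villager 3 reports 28 and Villager 4 reports 28.
Report 10: project built, pays 18, utility 10 - 18 = -8.
Report 5: project not built, utility 0.
So reporting 5 beats truth here (0 > -8).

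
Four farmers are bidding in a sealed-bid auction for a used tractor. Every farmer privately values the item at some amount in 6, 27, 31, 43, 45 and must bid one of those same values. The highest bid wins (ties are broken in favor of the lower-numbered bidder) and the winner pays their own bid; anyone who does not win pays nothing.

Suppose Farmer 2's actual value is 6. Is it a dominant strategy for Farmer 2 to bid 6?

Yes

Check each profile of the others' bids and compare truth against every alternative bid.
Others bid (6, 6, 6): truth gives 0, best alternative gives -21.
Others bid (6, 6, 27): truth gives 0, best alternative gives -21.
Others bid (6, 27, 6): truth gives 0, best alternative gives -21.
Others bid (6, 27, 27): truth gives 0, best alternative gives -21.
Others bid (6, 6, 31): truth gives 0, best alternative gives 0.
Others bid (6, 6, 43): truth gives 0, best alternative gives 0.
(Remaining 119 profiles checked similarly; truth is weakly best in each.)
In every case the truthful bid is at least as good as any alternative, so it is a dominant strategy.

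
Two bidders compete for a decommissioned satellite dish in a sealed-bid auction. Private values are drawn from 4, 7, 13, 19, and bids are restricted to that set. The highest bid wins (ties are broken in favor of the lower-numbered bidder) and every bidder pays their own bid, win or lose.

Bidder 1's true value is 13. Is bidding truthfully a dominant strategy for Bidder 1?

No

Consider the case where Bidder 2 bids 4.
Truthful bid 13: wins, pays 13, utility 13 - 13 = 0.
Bid 4 instead: wins, pays 4, utility 13 - 4 = 9.
Since 9 > 0, bidding 4 is strictly better here, so truthful bidding is not dominant.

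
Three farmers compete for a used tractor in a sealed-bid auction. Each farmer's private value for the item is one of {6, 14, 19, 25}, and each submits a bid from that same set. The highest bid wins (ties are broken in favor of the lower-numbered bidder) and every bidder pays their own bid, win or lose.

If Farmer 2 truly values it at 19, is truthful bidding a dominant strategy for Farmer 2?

No

Consider the case where Farmer 1 bids 6 and Farmer 3 bids 6.
Truthful bid 19: wins, pays 19, utility 19 - 19 = 0.
Bid 14 instead: wins, pays 14, utility 19 - 14 = 5.
Since 5 > 0, bidding 14 is strictly better here, so truthful bidding is not dominant.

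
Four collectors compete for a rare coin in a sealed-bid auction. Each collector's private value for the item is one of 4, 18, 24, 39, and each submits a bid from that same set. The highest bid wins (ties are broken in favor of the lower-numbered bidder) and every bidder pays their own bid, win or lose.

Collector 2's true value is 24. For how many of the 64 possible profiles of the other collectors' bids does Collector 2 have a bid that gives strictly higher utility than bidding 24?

50

Others bid (4, 4, 4): truth gives 0; bid 18 gives 6 > 0. Violating.
Others bid (4, 4, 18): truth gives 0; bid 18 gives 6 > 0. Violating.
Others bid (4, 4, 39): truth gives -24; bid 4 gives -4 > -24. Violating.
Others bid (4, 18, 4): truth gives 0; bid 18 gives 6 > 0. Violating.
Others bid (4, 4, 24): truth gives 0; no alternative beats it.
Others bid (4, 18, 24): truth gives 0; no alternative beats it.
(Checking all 64 profiles: 50 have a profitable deviation, 14 do not.)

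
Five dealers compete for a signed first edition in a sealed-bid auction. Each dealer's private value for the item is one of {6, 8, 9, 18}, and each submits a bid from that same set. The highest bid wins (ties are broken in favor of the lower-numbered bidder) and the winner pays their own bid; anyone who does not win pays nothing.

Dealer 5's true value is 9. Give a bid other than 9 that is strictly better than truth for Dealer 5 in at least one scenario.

8

Suppose Dealer 1 bids 6, Dealer 2 bids 6, Dealer 3 bids 6 and Dealer 4 bids 6.
Bid 9: wins, pays 9, utility 9 - 9 = 0.
Bid 8: wins, pays 8, utility 9 - 8 = 1.
So bidding 8 beats truth here (1 > 0).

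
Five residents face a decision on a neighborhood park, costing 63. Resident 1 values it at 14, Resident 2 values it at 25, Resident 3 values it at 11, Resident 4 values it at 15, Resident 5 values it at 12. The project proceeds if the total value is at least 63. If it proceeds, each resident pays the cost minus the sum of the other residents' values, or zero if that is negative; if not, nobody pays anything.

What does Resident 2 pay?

Total value 77 ≥ cost 63, so the project is built.
The other residents' values sum to 52.
Cost minus that sum is 63 - 52 = 11.

11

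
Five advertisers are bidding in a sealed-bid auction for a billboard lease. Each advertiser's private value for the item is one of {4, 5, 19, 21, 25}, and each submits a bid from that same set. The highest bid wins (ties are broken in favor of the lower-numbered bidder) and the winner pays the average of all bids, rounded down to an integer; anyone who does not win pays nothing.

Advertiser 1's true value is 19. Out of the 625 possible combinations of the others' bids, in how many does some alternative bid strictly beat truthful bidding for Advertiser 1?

376

Others bid (4, 4, 4, 4): truth gives 12; bid 4 gives 15 > 12. Violating.
Others bid (4, 4, 4, 5): truth gives 12; bid 5 gives 15 > 12. Violating.
Others bid (4, 4, 4, 21): truth gives 0; bid 21 gives 9 > 0. Violating.
Others bid (4, 4, 4, 25): truth gives 0; bid 25 gives 7 > 0. Violating.
Others bid (4, 4, 4, 19): truth gives 9; no alternative beats it.
Others bid (4, 4, 5, 19): truth gives 9; no alternative beats it.
(Checking all 625 profiles: 376 have a profitable deviation, 249 do not.)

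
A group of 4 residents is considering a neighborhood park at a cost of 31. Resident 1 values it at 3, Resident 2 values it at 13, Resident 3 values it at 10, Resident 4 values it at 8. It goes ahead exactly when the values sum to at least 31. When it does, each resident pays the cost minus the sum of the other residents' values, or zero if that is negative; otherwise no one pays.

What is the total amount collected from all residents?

22

Total value 34 ≥ cost 31, so it is built.
Resident 1: others sum to 31; max(0, 31 - 31) = 0.
Resident 2: others sum to 21; max(0, 31 - 21) = 10.
Resident 3: others sum to 24; max(0, 31 - 24) = 7.
Resident 4: others sum to 26; max(0, 31 - 26) = 5.
Total collected = 0 + 10 + 7 + 5 = 22.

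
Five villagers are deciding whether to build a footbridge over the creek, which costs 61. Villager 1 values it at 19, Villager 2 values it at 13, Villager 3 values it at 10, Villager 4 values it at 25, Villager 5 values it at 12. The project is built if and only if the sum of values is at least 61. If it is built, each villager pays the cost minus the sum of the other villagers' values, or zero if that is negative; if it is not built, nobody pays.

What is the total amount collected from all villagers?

Total value 79 ≥ cost 61, so it is built.
Villager 1: others sum to 60; max(0, 61 - 60) = 1.
Villager 2: others sum to 66; max(0, 61 - 66) = 0.
Villager 3: others sum to 69; max(0, 61 - 69) = 0.
Villager 4: others sum to 54; max(0, 61 - 54) = 7.
Villager 5: others sum to 67; max(0, 61 - 67) = 0.
Total collected = 1 + 0 + 0 + 7 + 0 = 8.

8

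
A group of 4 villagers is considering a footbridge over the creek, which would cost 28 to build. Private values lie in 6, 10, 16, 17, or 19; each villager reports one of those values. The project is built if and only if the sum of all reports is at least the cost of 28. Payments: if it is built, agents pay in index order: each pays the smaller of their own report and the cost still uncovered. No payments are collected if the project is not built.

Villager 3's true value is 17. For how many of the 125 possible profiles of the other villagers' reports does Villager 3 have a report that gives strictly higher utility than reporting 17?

20

Others report (6, 6, 6): truth gives 1; report 10 gives 7 > 1. Violating.
Others report (6, 6, 10): truth gives 1; report 6 gives 11 > 1. Violating.
Others report (6, 6, 16): truth gives 1; report 6 gives 11 > 1. Violating.
Others report (6, 6, 17): truth gives 1; report 6 gives 11 > 1. Violating.
Others report (6, 16, 6): truth gives 11; no alternative beats it.
Others report (6, 16, 10): truth gives 11; no alternative beats it.
(Checking all 125 profiles: 20 have a profitable deviation, 105 do not.)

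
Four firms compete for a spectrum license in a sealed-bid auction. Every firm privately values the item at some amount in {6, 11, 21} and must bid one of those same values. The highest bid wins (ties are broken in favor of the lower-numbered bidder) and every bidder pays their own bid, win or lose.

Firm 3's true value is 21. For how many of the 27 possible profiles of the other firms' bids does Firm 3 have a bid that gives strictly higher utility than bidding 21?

17

Others bid (6, 6, 6): truth gives 0; bid 11 gives 10 > 0. Violating.
Others bid (6, 6, 11): truth gives 0; bid 11 gives 10 > 0. Violating.
Others bid (6, 21, 6): truth gives -21; bid 6 gives -6 > -21. Violating.
Others bid (6, 21, 11): truth gives -21; bid 6 gives -6 > -21. Violating.
Others bid (6, 6, 21): truth gives 0; no alternative beats it.
Others bid (6, 11, 6): truth gives 0; no alternative beats it.
(Checking all 27 profiles: 17 have a profitable deviation, 10 do not.)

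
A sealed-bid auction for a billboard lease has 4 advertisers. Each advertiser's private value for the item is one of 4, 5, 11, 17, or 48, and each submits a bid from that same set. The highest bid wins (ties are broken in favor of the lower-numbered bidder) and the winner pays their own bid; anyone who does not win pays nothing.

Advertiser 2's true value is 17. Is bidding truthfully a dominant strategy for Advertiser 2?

Consider the case where Advertiser 1 bids 4, Advertiser 3 bids 4 and Advertiser 4 bids 4.
Truthful bid 17: wins, pays 17, utility 17 - 17 = 0.
Bid 5 instead: wins, pays 5, utility 17 - 5 = 12.
Since 12 > 0, bidding 5 is strictly better here, so truthful bidding is not dominant.

No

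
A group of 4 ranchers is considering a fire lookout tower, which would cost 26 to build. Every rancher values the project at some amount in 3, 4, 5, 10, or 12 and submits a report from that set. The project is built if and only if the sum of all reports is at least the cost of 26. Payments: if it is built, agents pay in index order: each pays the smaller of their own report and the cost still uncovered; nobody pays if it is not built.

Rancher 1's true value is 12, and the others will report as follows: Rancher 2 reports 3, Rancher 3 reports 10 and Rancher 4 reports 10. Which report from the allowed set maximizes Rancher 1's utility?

Report 3: project built, pays 3, utility 12 - 3 = 9.
Report 4: project built, pays 4, utility 12 - 4 = 8.
Report 5: project built, pays 5, utility 12 - 5 = 7.
Report 10: project built, pays 10, utility 12 - 10 = 2.
Report 12: project built, pays 12, utility 12 - 12 = 0.
The best choice is 3 with utility 9.

3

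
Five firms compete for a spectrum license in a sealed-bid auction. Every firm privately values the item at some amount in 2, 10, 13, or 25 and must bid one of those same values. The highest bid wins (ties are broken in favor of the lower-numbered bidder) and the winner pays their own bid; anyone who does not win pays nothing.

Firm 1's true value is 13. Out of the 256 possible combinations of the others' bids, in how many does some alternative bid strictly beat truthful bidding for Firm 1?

16

Others bid (2, 2, 2, 2): truth gives 0; bid 2 gives 11 > 0. Violating.
Others bid (2, 2, 2, 10): truth gives 0; bid 10 gives 3 > 0. Violating.
Others bid (2, 2, 10, 2): truth gives 0; bid 10 gives 3 > 0. Violating.
Others bid (2, 2, 10, 10): truth gives 0; bid 10 gives 3 > 0. Violating.
Others bid (2, 2, 2, 13): truth gives 0; no alternative beats it.
Others bid (2, 2, 2, 25): truth gives 0; no alternative beats it.
(Checking all 256 profiles: 16 have a profitable deviation, 240 do not.)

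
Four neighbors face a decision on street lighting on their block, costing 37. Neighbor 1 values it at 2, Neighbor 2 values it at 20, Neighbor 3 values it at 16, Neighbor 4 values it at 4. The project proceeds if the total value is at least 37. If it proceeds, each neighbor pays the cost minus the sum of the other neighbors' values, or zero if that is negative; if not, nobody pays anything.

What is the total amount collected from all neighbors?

26

Total value 42 ≥ cost 37, so it is built.
Neighbor 1: others sum to 40; max(0, 37 - 40) = 0.
Neighbor 2: others sum to 22; max(0, 37 - 22) = 15.
Neighbor 3: others sum to 26; max(0, 37 - 26) = 11.
Neighbor 4: others sum to 38; max(0, 37 - 38) = 0.
Total collected = 0 + 15 + 11 + 0 = 26.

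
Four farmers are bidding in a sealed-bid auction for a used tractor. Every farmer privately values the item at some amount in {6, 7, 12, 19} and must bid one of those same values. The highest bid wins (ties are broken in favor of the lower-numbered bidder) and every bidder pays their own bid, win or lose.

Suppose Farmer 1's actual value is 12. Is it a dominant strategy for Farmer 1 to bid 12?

Consider the case where Farmer 2 bids 6, Farmer 3 bids 6 and Farmer 4 bids 6.
Truthful bid 12: wins, pays 12, utility 12 - 12 = 0.
Bid 6 instead: wins, pays 6, utility 12 - 6 = 6.
Since 6 > 0, bidding 6 is strictly better here, so truthful bidding is not dominant.

No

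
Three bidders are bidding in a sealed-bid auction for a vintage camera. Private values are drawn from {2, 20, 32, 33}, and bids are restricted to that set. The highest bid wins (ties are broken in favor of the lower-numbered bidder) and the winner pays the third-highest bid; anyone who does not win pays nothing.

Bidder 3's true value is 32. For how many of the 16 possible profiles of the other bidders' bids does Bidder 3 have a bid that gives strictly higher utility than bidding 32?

Others bid (2, 32): truth gives 0; bid 33 gives 30 > 0. Violating.
Others bid (20, 32): truth gives 0; bid 33 gives 12 > 0. Violating.
Others bid (32, 2): truth gives 0; bid 33 gives 30 > 0. Violating.
Others bid (32, 20): truth gives 0; bid 33 gives 12 > 0. Violating.
Others bid (2, 2): truth gives 30; no alternative beats it.
Others bid (2, 20): truth gives 30; no alternative beats it.
(Checking all 16 profiles: 4 have a profitable deviation, 12 do not.)

4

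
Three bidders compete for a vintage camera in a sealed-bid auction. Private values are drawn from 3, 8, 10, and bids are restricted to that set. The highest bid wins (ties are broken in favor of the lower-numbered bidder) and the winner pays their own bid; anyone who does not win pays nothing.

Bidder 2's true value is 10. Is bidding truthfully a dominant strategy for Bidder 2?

No

Consider the case where Bidder 1 bids 3 and Bidder 3 bids 3.
Truthful bid 10: wins, pays 10, utility 10 - 10 = 0.
Bid 8 instead: wins, pays 8, utility 10 - 8 = 2.
Since 2 > 0, bidding 8 is strictly better here, so truthful bidding is not dominant.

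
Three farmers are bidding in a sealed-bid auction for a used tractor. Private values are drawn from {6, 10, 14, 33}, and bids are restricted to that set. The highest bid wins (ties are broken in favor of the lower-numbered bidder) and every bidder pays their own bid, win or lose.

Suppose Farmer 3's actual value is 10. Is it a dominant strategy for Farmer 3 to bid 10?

Consider the case where Farmer 1 bids 6 and Farmer 2 bids 10.
Truthful bid 10: loses but pays 10, utility -10.
Bid 6 instead: loses but pays 6, utility -6.
Since -6 > -10, bidding 6 is strictly better here, so truthful bidding is not dominant.

No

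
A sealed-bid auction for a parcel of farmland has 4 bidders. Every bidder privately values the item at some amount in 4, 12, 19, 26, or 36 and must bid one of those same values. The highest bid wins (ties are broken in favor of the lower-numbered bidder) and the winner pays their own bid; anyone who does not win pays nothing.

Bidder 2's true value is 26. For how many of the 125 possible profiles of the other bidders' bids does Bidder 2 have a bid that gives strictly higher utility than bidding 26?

Others bid (4, 4, 4): truth gives 0; bid 12 gives 14 > 0. Violating.
Others bid (4, 4, 12): truth gives 0; bid 12 gives 14 > 0. Violating.
Others bid (4, 4, 19): truth gives 0; bid 19 gives 7 > 0. Violating.
Others bid (4, 12, 4): truth gives 0; bid 12 gives 14 > 0. Violating.
Others bid (4, 4, 26): truth gives 0; no alternative beats it.
Others bid (4, 4, 36): truth gives 0; no alternative beats it.
(Checking all 125 profiles: 18 have a profitable deviation, 107 do not.)

18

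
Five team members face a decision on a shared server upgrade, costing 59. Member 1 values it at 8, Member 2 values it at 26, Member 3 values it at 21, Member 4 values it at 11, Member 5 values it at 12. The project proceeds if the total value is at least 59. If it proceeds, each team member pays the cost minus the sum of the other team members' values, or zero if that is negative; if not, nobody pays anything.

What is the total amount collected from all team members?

Total value 78 ≥ cost 59, so it is built.
Member 1: others sum to 70; max(0, 59 - 70) = 0.
Member 2: others sum to 52; max(0, 59 - 52) = 7.
Member 3: others sum to 57; max(0, 59 - 57) = 2.
Member 4: others sum to 67; max(0, 59 - 67) = 0.
Member 5: others sum to 66; max(0, 59 - 66) = 0.
Total collected = 0 + 7 + 2 + 0 + 0 = 9.

9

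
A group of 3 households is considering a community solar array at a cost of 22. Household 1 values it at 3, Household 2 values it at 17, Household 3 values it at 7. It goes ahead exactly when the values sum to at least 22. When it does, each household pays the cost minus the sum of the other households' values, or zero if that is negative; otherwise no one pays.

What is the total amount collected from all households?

Total value 27 ≥ cost 22, so it is built.
Household 1: others sum to 24; max(0, 22 - 24) = 0.
Household 2: others sum to 10; max(0, 22 - 10) = 12.
Household 3: others sum to 20; max(0, 22 - 20) = 2.
Total collected = 0 + 12 + 2 = 14.

14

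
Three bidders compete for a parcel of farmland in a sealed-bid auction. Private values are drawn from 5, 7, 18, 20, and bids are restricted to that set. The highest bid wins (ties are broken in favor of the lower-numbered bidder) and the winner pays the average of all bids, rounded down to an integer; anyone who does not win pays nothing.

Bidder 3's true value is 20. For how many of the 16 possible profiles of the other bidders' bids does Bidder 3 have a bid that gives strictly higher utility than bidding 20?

2

Others bid (5, 5): truth gives 10; bid 7 gives 15 > 10. Violating.
Others bid (7, 7): truth gives 9; bid 18 gives 10 > 9. Violating.
Others bid (5, 7): truth gives 10; no alternative beats it.
Others bid (5, 18): truth gives 6; no alternative beats it.
(Checking all 16 profiles: 2 have a profitable deviation, 14 do not.)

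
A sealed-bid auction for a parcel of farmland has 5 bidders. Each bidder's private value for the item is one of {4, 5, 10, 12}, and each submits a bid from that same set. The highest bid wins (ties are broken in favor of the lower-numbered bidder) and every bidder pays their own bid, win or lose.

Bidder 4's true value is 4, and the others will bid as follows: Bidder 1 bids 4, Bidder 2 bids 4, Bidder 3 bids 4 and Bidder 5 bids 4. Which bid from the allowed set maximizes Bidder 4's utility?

5

Bid 4: loses but pays 4, utility -4.
Bid 5: wins, pays 5, utility 4 - 5 = -1.
Bid 10: wins, pays 10, utility 4 - 10 = -6.
Bid 12: wins, pays 12, utility 4 - 12 = -8.
The best choice is 5 with utility -1.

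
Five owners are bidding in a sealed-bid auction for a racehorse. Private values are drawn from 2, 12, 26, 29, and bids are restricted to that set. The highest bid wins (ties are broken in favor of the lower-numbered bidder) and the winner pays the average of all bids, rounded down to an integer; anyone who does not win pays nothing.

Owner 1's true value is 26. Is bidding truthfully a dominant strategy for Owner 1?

Consider the case where Owner 2 bids 2, Owner 3 bids 2, Owner 4 bids 2 and Owner 5 bids 2.
Truthful bid 26: wins, pays 6, utility 26 - 6 = 20.
Bid 2 instead: wins, pays 2, utility 26 - 2 = 24.
Since 24 > 20, bidding 2 is strictly better here, so truthful bidding is not dominant.

No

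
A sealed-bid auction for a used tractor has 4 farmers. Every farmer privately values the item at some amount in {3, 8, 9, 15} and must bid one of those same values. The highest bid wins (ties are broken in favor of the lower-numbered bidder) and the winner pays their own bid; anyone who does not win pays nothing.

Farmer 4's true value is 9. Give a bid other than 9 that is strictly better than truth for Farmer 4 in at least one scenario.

8

Suppose Farmer 1 bids 3, Farmer 2 bids 3 and Farmer 3 bids 3.
Bid 9: wins, pays 9, utility 9 - 9 = 0.
Bid 8: wins, pays 8, utility 9 - 8 = 1.
So bidding 8 beats truth here (1 > 0).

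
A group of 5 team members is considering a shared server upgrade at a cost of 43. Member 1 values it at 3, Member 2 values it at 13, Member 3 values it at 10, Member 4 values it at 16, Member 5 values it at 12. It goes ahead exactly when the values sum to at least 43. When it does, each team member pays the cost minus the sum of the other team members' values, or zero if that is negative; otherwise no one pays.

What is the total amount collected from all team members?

8

Total value 54 ≥ cost 43, so it is built.
Member 1: others sum to 51; max(0, 43 - 51) = 0.
Member 2: others sum to 41; max(0, 43 - 41) = 2.
Member 3: others sum to 44; max(0, 43 - 44) = 0.
Member 4: others sum to 38; max(0, 43 - 38) = 5.
Member 5: others sum to 42; max(0, 43 - 42) = 1.
Total collected = 0 + 2 + 0 + 5 + 1 = 8.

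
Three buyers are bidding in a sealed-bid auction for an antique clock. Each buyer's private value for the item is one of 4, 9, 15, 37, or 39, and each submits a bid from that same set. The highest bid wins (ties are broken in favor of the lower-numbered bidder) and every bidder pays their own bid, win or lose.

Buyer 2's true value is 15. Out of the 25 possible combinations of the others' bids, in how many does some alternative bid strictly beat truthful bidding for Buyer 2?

21

Others bid (4, 4): truth gives 0; bid 9 gives 6 > 0. Violating.
Others bid (4, 9): truth gives 0; bid 9 gives 6 > 0. Violating.
Others bid (4, 37): truth gives -15; bid 4 gives -4 > -15. Violating.
Others bid (4, 39): truth gives -15; bid 4 gives -4 > -15. Violating.
Others bid (4, 15): truth gives 0; no alternative beats it.
Others bid (9, 4): truth gives 0; no alternative beats it.
(Checking all 25 profiles: 21 have a profitable deviation, 4 do not.)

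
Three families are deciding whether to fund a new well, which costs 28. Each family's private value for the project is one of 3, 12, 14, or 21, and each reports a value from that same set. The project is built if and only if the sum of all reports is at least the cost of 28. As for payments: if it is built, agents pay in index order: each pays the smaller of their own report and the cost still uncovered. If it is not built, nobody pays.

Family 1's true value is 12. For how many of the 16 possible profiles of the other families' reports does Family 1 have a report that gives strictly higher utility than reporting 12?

8

Others report (12, 14): truth gives 0; report 3 gives 9 > 0. Violating.
Others report (12, 21): truth gives 0; report 3 gives 9 > 0. Violating.
Others report (14, 12): truth gives 0; report 3 gives 9 > 0. Violating.
Others report (14, 14): truth gives 0; report 3 gives 9 > 0. Violating.
Others report (3, 3): truth gives 0; no alternative beats it.
Others report (3, 12): truth gives 0; no alternative beats it.
(Checking all 16 profiles: 8 have a profitable deviation, 8 do not.)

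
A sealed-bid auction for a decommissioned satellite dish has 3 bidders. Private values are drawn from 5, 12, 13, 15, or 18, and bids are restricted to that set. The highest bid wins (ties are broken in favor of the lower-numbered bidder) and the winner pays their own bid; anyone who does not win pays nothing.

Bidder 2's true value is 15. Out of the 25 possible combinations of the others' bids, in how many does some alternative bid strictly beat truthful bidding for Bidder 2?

Others bid (5, 5): truth gives 0; bid 12 gives 3 > 0. Violating.
Others bid (5, 12): truth gives 0; bid 12 gives 3 > 0. Violating.
Others bid (5, 13): truth gives 0; bid 13 gives 2 > 0. Violating.
Others bid (12, 5): truth gives 0; bid 13 gives 2 > 0. Violating.
Others bid (5, 15): truth gives 0; no alternative beats it.
Others bid (5, 18): truth gives 0; no alternative beats it.
(Checking all 25 profiles: 6 have a profitable deviation, 19 do not.)

6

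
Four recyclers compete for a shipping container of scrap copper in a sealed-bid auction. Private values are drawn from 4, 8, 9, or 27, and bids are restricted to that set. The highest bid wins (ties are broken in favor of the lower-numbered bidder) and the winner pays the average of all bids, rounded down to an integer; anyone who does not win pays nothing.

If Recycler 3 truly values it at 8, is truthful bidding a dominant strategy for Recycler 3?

Consider the case where Recycler 1 bids 4, Recycler 2 bids 4 and Recycler 4 bids 9.
Truthful bid 8: loses, pays 0, utility 0.
Bid 9 instead: wins, pays 6, utility 8 - 6 = 2.
Since 2 > 0, bidding 9 is strictly better here, so truthful bidding is not dominant.

No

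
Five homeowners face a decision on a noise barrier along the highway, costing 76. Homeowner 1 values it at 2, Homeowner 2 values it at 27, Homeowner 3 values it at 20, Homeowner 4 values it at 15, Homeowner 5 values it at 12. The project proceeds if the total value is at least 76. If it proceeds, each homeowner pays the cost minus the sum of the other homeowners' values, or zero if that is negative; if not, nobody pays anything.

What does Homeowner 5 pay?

12

Total value 76 ≥ cost 76, so the project is built.
The other homeowners' values sum to 64.
Cost minus that sum is 76 - 64 = 12.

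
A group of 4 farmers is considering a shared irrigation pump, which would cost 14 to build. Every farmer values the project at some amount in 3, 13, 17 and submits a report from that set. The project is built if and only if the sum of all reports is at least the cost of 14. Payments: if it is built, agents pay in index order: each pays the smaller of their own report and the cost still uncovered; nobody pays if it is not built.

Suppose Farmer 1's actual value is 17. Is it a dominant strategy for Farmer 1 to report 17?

Consider the case where Farmer 2 reports 3, Farmer 3 reports 3 and Farmer 4 reports 3.
Truthful report 17: project built, pays 14, utility 17 - 14 = 3.
Report 13 instead: project built, pays 13, utility 17 - 13 = 4.
Since 4 > 3, reporting 13 is strictly better here, so truthful reporting is not dominant.

No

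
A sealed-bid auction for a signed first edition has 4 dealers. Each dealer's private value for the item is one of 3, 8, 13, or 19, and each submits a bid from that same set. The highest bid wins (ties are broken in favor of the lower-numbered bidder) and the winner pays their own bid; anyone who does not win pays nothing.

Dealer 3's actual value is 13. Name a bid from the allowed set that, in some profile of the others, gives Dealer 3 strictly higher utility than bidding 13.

Suppose Dealer 1 bids 3, Dealer 2 bids 3 and Dealer 4 bids 3.
Bid 13: wins, pays 13, utility 13 - 13 = 0.
Bid 8: wins, pays 8, utility 13 - 8 = 5.
So bidding 8 beats truth here (5 > 0).

8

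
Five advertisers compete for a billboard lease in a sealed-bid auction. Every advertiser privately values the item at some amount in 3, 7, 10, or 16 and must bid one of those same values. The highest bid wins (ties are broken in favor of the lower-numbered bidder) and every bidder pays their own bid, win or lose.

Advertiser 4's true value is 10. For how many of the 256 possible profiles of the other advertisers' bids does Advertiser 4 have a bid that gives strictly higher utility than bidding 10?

Others bid (3, 3, 3, 3): truth gives 0; bid 7 gives 3 > 0. Violating.
Others bid (3, 3, 3, 7): truth gives 0; bid 7 gives 3 > 0. Violating.
Others bid (3, 3, 3, 16): truth gives -10; bid 3 gives -3 > -10. Violating.
Others bid (3, 3, 7, 16): truth gives -10; bid 3 gives -3 > -10. Violating.
Others bid (3, 3, 3, 10): truth gives 0; no alternative beats it.
Others bid (3, 3, 7, 3): truth gives 0; no alternative beats it.
(Checking all 256 profiles: 234 have a profitable deviation, 22 do not.)

234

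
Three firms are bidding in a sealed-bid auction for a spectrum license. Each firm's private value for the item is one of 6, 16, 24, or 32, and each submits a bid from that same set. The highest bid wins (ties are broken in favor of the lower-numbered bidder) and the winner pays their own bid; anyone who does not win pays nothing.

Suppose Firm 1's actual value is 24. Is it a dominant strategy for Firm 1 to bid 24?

No

Consider the case where Firm 2 bids 6 and Firm 3 bids 6.
Truthful bid 24: wins, pays 24, utility 24 - 24 = 0.
Bid 6 instead: wins, pays 6, utility 24 - 6 = 18.
Since 18 > 0, bidding 6 is strictly better here, so truthful bidding is not dominant.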